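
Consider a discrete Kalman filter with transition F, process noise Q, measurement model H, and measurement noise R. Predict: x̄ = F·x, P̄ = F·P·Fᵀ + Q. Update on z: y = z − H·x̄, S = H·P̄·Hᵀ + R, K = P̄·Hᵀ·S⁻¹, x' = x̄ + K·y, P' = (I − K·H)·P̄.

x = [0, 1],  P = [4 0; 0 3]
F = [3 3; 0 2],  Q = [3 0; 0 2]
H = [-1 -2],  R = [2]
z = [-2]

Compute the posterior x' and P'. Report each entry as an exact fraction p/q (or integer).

x' = [39/98, 81/98]
P' = [633/49 -291/49; -291/49 157/49]

x̄ = F·x = [3, 2]
P̄ = F·P·Fᵀ + Q = [66 18; 18 14]
y = z − H·x̄ = [5]
S = H·P̄·Hᵀ + R = [196]
K = P̄·Hᵀ·S⁻¹ = [-51/98; -23/98]
x' = x̄ + K·y = [39/98, 81/98]
P' = (I − K·H)·P̄ = [633/49 -291/49; -291/49 157/49]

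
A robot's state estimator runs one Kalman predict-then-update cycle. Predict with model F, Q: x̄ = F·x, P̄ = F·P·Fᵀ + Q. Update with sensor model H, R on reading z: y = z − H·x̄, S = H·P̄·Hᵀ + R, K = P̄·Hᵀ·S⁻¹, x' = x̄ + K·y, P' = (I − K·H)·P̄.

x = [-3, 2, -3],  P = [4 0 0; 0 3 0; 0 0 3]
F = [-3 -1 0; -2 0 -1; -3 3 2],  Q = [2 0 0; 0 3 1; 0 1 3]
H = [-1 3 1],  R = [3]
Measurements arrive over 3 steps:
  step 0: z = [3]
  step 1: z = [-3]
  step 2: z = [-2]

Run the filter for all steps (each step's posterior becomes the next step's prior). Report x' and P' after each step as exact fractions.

step 0: x̄ = F·x = [7, 9, 9]
step 0: P̄ = F·P·Fᵀ + Q = [41 24 27; 24 22 19; 27 19 78]
step 0: y = z − H·x̄ = [-26]
step 0: S = H·P̄·Hᵀ + R = [236]
step 0: K = P̄·Hᵀ·S⁻¹ = [29/118; 61/236; 27/59]
step 0: x' = x̄ + K·y = [36/59, 269/118, -171/59]
step 0: P' = (I − K·H)·P̄ = [1578/59 1063/118 27/59; 1063/118 1471/236 -526/59; 27/59 -526/59 1686/59]
step 1: x̄ = F·x = [-485/118, 99/59, -93/118]
step 1: P̄ = F·P·Fᵀ + Q = [71507/236 10086/59 43199/236; 10086/59 8283/59 4517/59; 43199/236 4517/59 32919/236]
step 1: y = z − H·x̄ = [-670/59]
step 1: S = H·P̄·Hᵀ + R = [45817/59]
step 1: K = P̄·Hᵀ·S⁻¹ = [23181/45817; 19280/45817; 10981/45817]
step 1: x' = x̄ + K·y = [-903115/91634, -142063/45817, -321619/91634]
step 1: P' = (I − K·H)·P̄ = [19098325/183268 257298/45817 16288921/183268; 257298/45817 131929/45817 -80649/45817; 16288921/183268 -80649/45817 17388481/183268]
step 2: x̄ = F·x = [2993471/91634, 2127849/91634, 1213729/91634]
step 2: P̄ = F·P·Fᵀ + Q = [178954329/183268 165192501/183268 67038291/183268; 165192501/183268 159487269/183268 58499971/183268; 67038291/183268 58499971/183268 28874437/183268]
step 2: y = z − H·x̄ = [-4787073/91634]
step 2: S = H·P̄·Hᵀ + R = [869532229/183268]
step 2: K = P̄·Hᵀ·S⁻¹ = [383661465/869532229; 371769277/869532229; 137336059/869532229]
step 2: x' = x̄ + K·y = [8362660921/869532229, 769873800/869532229, 4342697501/869532229]
step 2: P' = (I − K·H)·P̄ = [45891464187/869532229 5492820093/869532229 30563988303/869532229; 5492820093/869532229 2547772604/869532229 -1035189888/869532229; 30563988303/869532229 -1035189888/869532229 34081566144/869532229]

step 0: x' = [36/59, 269/118, -171/59], P' = [1578/59 1063/118 27/59; 1063/118 1471/236 -526/59; 27/59 -526/59 1686/59]
step 1: x' = [-903115/91634, -142063/45817, -321619/91634], P' = [19098325/183268 257298/45817 16288921/183268; 257298/45817 131929/45817 -80649/45817; 16288921/183268 -80649/45817 17388481/183268]
step 2: x' = [8362660921/869532229, 769873800/869532229, 4342697501/869532229], P' = [45891464187/869532229 5492820093/869532229 30563988303/869532229; 5492820093/869532229 2547772604/869532229 -1035189888/869532229; 30563988303/869532229 -1035189888/869532229 34081566144/869532229]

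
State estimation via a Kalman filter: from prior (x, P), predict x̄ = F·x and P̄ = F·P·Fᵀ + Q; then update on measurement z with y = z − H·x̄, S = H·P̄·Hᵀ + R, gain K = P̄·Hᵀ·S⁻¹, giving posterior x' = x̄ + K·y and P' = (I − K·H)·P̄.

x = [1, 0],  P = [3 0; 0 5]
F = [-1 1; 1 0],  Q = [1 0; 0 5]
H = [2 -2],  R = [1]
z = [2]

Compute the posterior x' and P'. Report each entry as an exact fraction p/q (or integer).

x' = [17/31, -13/31]
P' = [87/31 83/31; 83/31 260/93]

x̄ = F·x = [-1, 1]
P̄ = F·P·Fᵀ + Q = [9 -3; -3 8]
y = z − H·x̄ = [6]
S = H·P̄·Hᵀ + R = [93]
K = P̄·Hᵀ·S⁻¹ = [8/31; -22/93]
x' = x̄ + K·y = [17/31, -13/31]
P' = (I − K·H)·P̄ = [87/31 83/31; 83/31 260/93]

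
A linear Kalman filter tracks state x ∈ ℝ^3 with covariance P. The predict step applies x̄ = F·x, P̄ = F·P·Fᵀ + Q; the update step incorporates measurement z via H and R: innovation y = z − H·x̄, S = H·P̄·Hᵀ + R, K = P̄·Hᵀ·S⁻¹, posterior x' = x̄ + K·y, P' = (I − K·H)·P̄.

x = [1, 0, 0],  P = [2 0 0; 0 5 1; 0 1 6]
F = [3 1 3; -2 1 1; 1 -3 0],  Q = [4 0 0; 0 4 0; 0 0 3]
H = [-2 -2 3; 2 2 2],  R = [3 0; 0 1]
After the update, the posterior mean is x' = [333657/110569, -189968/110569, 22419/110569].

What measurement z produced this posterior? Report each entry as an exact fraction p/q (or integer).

x̄ = F·x = [3, -2, 1]
P̄ = F·P·Fᵀ + Q = [87 15 -18; 15 25 -22; -18 -22 50]
S = H·P̄·Hᵀ + R = [1501 -348; -348 449]
K = P̄·Hᵀ·S⁻¹ = [-57378/552845 162384/552845; -53026/552845 3228/552845; 22046/110569 22012/110569]
x' − x̄ = [1950/110569, 31170/110569, -88150/110569] = K·y
y = (KᵀK)⁻¹·Kᵀ·(x' − x̄) = [-3, -1]
z = y + H·x̄ = [-3, -1] + [1, 4] = [-2, 3]

z = [-2, 3]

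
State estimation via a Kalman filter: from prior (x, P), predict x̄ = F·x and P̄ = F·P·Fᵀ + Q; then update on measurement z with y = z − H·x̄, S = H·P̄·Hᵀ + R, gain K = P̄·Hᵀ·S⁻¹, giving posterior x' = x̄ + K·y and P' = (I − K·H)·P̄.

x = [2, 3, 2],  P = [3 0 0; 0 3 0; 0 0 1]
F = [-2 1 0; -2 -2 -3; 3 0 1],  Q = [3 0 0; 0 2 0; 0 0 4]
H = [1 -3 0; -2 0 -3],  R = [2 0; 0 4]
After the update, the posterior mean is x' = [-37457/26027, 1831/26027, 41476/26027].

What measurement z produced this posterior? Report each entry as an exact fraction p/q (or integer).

x̄ = F·x = [-1, -16, 8]
P̄ = F·P·Fᵀ + Q = [18 6 -18; 6 35 -21; -18 -21 32]
S = H·P̄·Hᵀ + R = [299 -135; -135 148]
K = P̄·Hᵀ·S⁻¹ = [2430/26027 5382/26027; -7767/26027 1884/26027; -1440/26027 -11865/26027]
x' − x̄ = [-11430/26027, 418263/26027, -166740/26027] = K·y
y = (KᵀK)⁻¹·Kᵀ·(x' − x̄) = [-49, 20]
z = y + H·x̄ = [-49, 20] + [47, -22] = [-2, -2]

z = [-2, -2]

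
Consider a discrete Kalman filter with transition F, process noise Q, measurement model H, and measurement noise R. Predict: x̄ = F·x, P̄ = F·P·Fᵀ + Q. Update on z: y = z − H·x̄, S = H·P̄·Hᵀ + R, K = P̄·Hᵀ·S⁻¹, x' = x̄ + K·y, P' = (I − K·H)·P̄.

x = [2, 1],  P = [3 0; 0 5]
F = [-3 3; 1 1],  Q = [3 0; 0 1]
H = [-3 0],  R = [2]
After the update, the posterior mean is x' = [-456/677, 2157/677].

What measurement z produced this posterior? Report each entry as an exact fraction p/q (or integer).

x̄ = F·x = [-3, 3]
P̄ = F·P·Fᵀ + Q = [75 6; 6 9]
S = H·P̄·Hᵀ + R = [677]
K = P̄·Hᵀ·S⁻¹ = [-225/677; -18/677]
x' − x̄ = [1575/677, 126/677] = K·y
y = (KᵀK)⁻¹·Kᵀ·(x' − x̄) = [-7]
z = y + H·x̄ = [-7] + [9] = [2]

z = [2]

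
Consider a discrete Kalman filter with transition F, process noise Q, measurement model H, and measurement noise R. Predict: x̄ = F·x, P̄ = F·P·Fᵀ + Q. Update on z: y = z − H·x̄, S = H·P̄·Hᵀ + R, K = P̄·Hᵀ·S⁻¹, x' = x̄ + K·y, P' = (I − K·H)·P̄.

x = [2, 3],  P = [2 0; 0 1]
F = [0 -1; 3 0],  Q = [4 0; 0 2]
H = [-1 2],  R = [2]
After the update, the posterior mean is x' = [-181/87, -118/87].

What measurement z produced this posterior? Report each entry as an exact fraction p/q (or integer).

x̄ = F·x = [-3, 6]
P̄ = F·P·Fᵀ + Q = [5 0; 0 20]
S = H·P̄·Hᵀ + R = [87]
K = P̄·Hᵀ·S⁻¹ = [-5/87; 40/87]
x' − x̄ = [80/87, -640/87] = K·y
y = (KᵀK)⁻¹·Kᵀ·(x' − x̄) = [-16]
z = y + H·x̄ = [-16] + [15] = [-1]

z = [-1]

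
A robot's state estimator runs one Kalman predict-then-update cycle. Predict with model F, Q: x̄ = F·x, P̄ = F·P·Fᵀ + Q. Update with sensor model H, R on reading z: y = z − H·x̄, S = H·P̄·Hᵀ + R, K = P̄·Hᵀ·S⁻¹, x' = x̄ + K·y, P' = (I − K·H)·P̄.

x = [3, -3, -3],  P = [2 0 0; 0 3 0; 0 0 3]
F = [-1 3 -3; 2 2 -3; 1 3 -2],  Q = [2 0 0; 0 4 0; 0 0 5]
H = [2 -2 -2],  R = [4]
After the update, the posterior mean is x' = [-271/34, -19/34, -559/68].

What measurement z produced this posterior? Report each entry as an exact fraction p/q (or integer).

z = [2]

x̄ = F·x = [-3, 9, 0]
P̄ = F·P·Fᵀ + Q = [58 41 43; 41 51 40; 43 40 46]
S = H·P̄·Hᵀ + R = [272]
K = P̄·Hᵀ·S⁻¹ = [-13/68; -25/68; -43/136]
x' − x̄ = [-169/34, -325/34, -559/68] = K·y
y = (KᵀK)⁻¹·Kᵀ·(x' − x̄) = [26]
z = y + H·x̄ = [26] + [-24] = [2]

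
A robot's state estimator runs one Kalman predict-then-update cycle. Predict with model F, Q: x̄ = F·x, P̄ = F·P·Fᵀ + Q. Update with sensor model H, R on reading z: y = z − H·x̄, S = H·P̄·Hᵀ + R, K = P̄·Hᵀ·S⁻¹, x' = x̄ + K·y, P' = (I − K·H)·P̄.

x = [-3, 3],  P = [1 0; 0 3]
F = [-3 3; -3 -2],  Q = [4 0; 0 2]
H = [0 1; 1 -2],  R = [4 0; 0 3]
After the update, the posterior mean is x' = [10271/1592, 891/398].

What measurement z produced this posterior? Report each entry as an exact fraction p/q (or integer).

z = [-1, 1]

x̄ = F·x = [18, 3]
P̄ = F·P·Fᵀ + Q = [40 -9; -9 23]
S = H·P̄·Hᵀ + R = [27 -55; -55 171]
K = P̄·Hᵀ·S⁻¹ = [1651/1592 1071/1592; 227/398 -55/398]
x' − x̄ = [-18385/1592, -303/398] = K·y
y = (KᵀK)⁻¹·Kᵀ·(x' − x̄) = [-4, -11]
z = y + H·x̄ = [-4, -11] + [3, 12] = [-1, 1]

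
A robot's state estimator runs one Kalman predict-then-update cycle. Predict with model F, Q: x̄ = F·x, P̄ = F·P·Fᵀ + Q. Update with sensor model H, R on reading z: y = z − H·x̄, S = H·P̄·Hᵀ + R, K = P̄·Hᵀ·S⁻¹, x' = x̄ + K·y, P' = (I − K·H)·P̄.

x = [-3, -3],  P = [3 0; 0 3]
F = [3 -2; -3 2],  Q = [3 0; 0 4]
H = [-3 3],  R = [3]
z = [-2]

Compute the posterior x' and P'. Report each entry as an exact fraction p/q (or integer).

x' = [15/49, -17/49]
P' = [897/490 408/245; 408/245 449/245]

x̄ = F·x = [-3, 3]
P̄ = F·P·Fᵀ + Q = [42 -39; -39 43]
y = z − H·x̄ = [-20]
S = H·P̄·Hᵀ + R = [1470]
K = P̄·Hᵀ·S⁻¹ = [-81/490; 41/245]
x' = x̄ + K·y = [15/49, -17/49]
P' = (I − K·H)·P̄ = [897/490 408/245; 408/245 449/245]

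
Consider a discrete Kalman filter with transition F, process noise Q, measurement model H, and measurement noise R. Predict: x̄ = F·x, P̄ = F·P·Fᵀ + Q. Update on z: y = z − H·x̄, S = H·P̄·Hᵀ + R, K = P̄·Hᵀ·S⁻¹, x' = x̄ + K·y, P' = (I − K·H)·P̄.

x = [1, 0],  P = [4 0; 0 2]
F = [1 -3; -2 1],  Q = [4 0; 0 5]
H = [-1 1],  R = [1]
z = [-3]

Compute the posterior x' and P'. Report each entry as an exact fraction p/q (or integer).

x̄ = F·x = [1, -2]
P̄ = F·P·Fᵀ + Q = [26 -14; -14 23]
y = z − H·x̄ = [0]
S = H·P̄·Hᵀ + R = [78]
K = P̄·Hᵀ·S⁻¹ = [-20/39; 37/78]
x' = x̄ + K·y = [1, -2]
P' = (I − K·H)·P̄ = [214/39 194/39; 194/39 425/78]

x' = [1, -2]
P' = [214/39 194/39; 194/39 425/78]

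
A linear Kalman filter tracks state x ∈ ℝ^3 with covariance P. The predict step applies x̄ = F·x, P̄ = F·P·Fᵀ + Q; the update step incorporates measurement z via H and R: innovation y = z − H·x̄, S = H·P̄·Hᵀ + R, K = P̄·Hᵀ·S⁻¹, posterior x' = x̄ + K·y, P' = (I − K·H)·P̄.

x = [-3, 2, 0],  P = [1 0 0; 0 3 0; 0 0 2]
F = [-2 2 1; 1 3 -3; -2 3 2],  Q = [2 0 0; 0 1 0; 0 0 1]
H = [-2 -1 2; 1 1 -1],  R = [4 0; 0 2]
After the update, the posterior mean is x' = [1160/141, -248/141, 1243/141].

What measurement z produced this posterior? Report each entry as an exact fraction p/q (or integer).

z = [2, -3]

x̄ = F·x = [10, 3, 12]
P̄ = F·P·Fᵀ + Q = [20 10 26; 10 47 13; 26 13 40]
S = H·P̄·Hᵀ + R = [71 -54; -54 51]
K = P̄·Hᵀ·S⁻¹ = [106/235 392/705; 19/47 182/141; 237/235 739/705]
x' − x̄ = [-250/141, -671/141, -449/141] = K·y
y = (KᵀK)⁻¹·Kᵀ·(x' − x̄) = [1, -4]
z = y + H·x̄ = [1, -4] + [1, 1] = [2, -3]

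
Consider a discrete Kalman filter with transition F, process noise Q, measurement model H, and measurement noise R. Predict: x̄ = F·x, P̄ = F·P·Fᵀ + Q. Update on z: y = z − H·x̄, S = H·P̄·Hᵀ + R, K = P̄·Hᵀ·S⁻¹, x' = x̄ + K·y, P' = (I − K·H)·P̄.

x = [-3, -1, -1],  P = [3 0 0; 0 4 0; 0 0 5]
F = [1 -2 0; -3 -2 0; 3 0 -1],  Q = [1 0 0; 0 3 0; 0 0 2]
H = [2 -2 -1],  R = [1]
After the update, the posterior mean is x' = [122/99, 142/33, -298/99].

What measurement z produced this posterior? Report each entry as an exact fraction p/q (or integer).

z = [-3]

x̄ = F·x = [-1, 11, -8]
P̄ = F·P·Fᵀ + Q = [20 7 9; 7 46 -27; 9 -27 34]
S = H·P̄·Hᵀ + R = [99]
K = P̄·Hᵀ·S⁻¹ = [17/99; -17/33; 38/99]
x' − x̄ = [221/99, -221/33, 494/99] = K·y
y = (KᵀK)⁻¹·Kᵀ·(x' − x̄) = [13]
z = y + H·x̄ = [13] + [-16] = [-3]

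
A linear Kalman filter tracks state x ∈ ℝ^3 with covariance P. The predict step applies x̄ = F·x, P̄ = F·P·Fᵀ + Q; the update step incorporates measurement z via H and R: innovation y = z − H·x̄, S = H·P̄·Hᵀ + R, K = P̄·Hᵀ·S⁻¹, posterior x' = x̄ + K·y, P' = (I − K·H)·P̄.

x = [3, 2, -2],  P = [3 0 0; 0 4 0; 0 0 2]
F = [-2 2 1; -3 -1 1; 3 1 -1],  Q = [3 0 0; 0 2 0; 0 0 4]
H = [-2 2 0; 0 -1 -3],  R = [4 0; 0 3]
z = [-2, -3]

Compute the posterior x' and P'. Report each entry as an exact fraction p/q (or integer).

x' = [-17324/6185, -23973/6185, 14891/6185]
P' = [61572/6185 56979/6185 -20913/6185; 56979/6185 58398/6185 -21426/6185; -20913/6185 -21426/6185 9812/6185]

x̄ = F·x = [-4, -13, 13]
P̄ = F·P·Fᵀ + Q = [33 12 -12; 12 35 -33; -12 -33 37]
y = z − H·x̄ = [16, 23]
S = H·P̄·Hᵀ + R = [180 80; 80 173]
K = P̄·Hᵀ·S⁻¹ = [-4593/12370 384/1237; 1419/12370 392/1237; -513/12370 -534/1237]
x' = x̄ + K·y = [-17324/6185, -23973/6185, 14891/6185]
P' = (I − K·H)·P̄ = [61572/6185 56979/6185 -20913/6185; 56979/6185 58398/6185 -21426/6185; -20913/6185 -21426/6185 9812/6185]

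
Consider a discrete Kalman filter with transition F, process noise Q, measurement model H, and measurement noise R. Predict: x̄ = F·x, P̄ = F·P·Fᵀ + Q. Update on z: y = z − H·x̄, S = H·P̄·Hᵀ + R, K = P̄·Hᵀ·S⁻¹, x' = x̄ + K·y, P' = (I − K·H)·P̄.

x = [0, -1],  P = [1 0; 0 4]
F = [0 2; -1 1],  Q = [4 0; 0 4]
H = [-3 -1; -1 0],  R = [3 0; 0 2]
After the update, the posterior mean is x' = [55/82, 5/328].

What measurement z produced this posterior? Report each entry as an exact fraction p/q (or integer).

z = [-2, -1]

x̄ = F·x = [-2, -1]
P̄ = F·P·Fᵀ + Q = [20 8; 8 9]
S = H·P̄·Hᵀ + R = [240 68; 68 22]
K = P̄·Hᵀ·S⁻¹ = [-17/82 -11/41; -91/328 81/164]
x' − x̄ = [219/82, 333/328] = K·y
y = (KᵀK)⁻¹·Kᵀ·(x' − x̄) = [-9, -3]
z = y + H·x̄ = [-9, -3] + [7, 2] = [-2, -1]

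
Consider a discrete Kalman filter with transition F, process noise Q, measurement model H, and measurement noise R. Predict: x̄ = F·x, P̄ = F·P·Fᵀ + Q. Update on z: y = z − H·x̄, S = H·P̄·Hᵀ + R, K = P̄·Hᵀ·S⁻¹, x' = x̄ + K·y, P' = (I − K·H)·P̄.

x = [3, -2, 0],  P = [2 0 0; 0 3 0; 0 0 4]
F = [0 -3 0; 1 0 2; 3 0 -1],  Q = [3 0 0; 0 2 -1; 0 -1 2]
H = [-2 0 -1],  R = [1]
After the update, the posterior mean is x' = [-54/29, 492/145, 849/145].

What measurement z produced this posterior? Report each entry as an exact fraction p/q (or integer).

x̄ = F·x = [6, 3, 9]
P̄ = F·P·Fᵀ + Q = [30 0 0; 0 20 -3; 0 -3 24]
S = H·P̄·Hᵀ + R = [145]
K = P̄·Hᵀ·S⁻¹ = [-12/29; 3/145; -24/145]
x' − x̄ = [-228/29, 57/145, -456/145] = K·y
y = (KᵀK)⁻¹·Kᵀ·(x' − x̄) = [19]
z = y + H·x̄ = [19] + [-21] = [-2]

z = [-2]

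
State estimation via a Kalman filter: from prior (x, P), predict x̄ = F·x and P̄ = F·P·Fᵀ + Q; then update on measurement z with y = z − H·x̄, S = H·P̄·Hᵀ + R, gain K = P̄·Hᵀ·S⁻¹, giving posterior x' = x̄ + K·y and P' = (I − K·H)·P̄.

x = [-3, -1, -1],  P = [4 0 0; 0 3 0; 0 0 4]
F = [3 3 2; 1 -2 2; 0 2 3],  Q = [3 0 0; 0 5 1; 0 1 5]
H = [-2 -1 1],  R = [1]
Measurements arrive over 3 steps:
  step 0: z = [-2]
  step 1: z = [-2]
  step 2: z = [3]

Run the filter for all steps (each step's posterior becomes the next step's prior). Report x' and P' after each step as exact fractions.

step 0: x̄ = F·x = [-14, -3, -5]
step 0: P̄ = F·P·Fᵀ + Q = [82 10 42; 10 37 13; 42 13 53]
step 0: y = z − H·x̄ = [-28]
step 0: S = H·P̄·Hᵀ + R = [265]
step 0: K = P̄·Hᵀ·S⁻¹ = [-132/265; -44/265; -44/265]
step 0: x' = x̄ + K·y = [-14/265, 437/265, -93/265]
step 0: P' = (I − K·H)·P̄ = [4306/265 -3158/265 5322/265; -3158/265 7869/265 1509/265; 5322/265 1509/265 12109/265]
step 1: x̄ = F·x = [1083/265, -1074/265, 119/53]
step 1: P̄ = F·P·Fᵀ + Q = [183934/265 69208/265 33687/53; 69208/265 107391/265 9615/53; 33687/53 9615/53 31978/53]
step 1: y = z − H·x̄ = [-33/265]
step 1: S = H·P̄·Hᵀ + R = [510224/265]
step 1: K = P̄·Hᵀ·S⁻¹ = [-268641/510224; -49433/127556; -225055/510224]
step 1: x' = x̄ + K·y = [192603/46384, -46437/11596, 106693/46384]
step 1: P' = (I − K·H)·P̄ = [81809639/510224 -16799377/127556 96153129/510224; -16799377/127556 3701774/31889 -18841091/127556; 96153129/510224 -18841091/127556 116716839/510224]
step 2: x̄ = F·x = [233951/46384, 777485/46384, -51417/46384]
step 2: P̄ = F·P·Fᵀ + Q = [777650271/510224 1177014797/510224 538127719/510224; 1177014797/510224 2044459111/510224 768690821/510224; 538127719/510224 768690821/510224 385543839/510224]
step 2: y = z − H·x̄ = [358989/11596]
step 2: S = H·P̄·Hᵀ + R = [409955058/31889]
step 2: K = P̄·Hᵀ·S⁻¹ = [-548546905/1639820232; -100827719/182202248; -364850605/1639820232]
step 2: x' = x̄ + K·y = [-11614684271/2186426976, -269459579/728808992, -17483731523/2186426976]
step 2: P' = (I − K·H)·P̄ = [561257956237/6559280928 -53154621029/728808992 641930135593/6559280928; -53154621029/728808992 51121114597/728808992 -55591438337/728808992; 641930135593/6559280928 -55591438337/728808992 782077923733/6559280928]

step 0: x' = [-14/265, 437/265, -93/265], P' = [4306/265 -3158/265 5322/265; -3158/265 7869/265 1509/265; 5322/265 1509/265 12109/265]
step 1: x' = [192603/46384, -46437/11596, 106693/46384], P' = [81809639/510224 -16799377/127556 96153129/510224; -16799377/127556 3701774/31889 -18841091/127556; 96153129/510224 -18841091/127556 116716839/510224]
step 2: x' = [-11614684271/2186426976, -269459579/728808992, -17483731523/2186426976], P' = [561257956237/6559280928 -53154621029/728808992 641930135593/6559280928; -53154621029/728808992 51121114597/728808992 -55591438337/728808992; 641930135593/6559280928 -55591438337/728808992 782077923733/6559280928]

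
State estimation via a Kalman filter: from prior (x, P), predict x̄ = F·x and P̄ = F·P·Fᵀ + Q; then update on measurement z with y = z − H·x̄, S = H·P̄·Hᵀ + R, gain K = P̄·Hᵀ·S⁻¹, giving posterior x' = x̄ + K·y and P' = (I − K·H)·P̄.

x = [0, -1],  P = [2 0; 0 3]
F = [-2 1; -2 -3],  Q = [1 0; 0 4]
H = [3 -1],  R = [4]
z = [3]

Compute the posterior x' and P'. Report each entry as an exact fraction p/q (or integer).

x̄ = F·x = [-1, 3]
P̄ = F·P·Fᵀ + Q = [12 -1; -1 39]
y = z − H·x̄ = [9]
S = H·P̄·Hᵀ + R = [157]
K = P̄·Hᵀ·S⁻¹ = [37/157; -42/157]
x' = x̄ + K·y = [176/157, 93/157]
P' = (I − K·H)·P̄ = [515/157 1397/157; 1397/157 4359/157]

x' = [176/157, 93/157]
P' = [515/157 1397/157; 1397/157 4359/157]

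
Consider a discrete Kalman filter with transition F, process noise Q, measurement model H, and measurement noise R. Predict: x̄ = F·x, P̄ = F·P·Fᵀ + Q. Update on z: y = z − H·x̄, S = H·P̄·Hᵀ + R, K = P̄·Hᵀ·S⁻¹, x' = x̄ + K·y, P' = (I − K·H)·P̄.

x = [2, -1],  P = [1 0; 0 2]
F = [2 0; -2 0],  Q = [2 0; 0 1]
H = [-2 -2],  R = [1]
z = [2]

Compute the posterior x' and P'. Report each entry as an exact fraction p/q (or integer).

x' = [44/13, -56/13]
P' = [62/13 -60/13; -60/13 61/13]

x̄ = F·x = [4, -4]
P̄ = F·P·Fᵀ + Q = [6 -4; -4 5]
y = z − H·x̄ = [2]
S = H·P̄·Hᵀ + R = [13]
K = P̄·Hᵀ·S⁻¹ = [-4/13; -2/13]
x' = x̄ + K·y = [44/13, -56/13]
P' = (I − K·H)·P̄ = [62/13 -60/13; -60/13 61/13]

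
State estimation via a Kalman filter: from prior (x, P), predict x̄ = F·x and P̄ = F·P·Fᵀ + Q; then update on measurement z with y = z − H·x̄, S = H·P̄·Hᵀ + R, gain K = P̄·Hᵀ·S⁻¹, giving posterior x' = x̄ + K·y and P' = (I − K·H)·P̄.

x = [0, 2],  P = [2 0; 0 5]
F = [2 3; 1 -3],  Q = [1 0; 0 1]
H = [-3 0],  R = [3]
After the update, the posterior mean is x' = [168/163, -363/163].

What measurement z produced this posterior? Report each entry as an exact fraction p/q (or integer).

x̄ = F·x = [6, -6]
P̄ = F·P·Fᵀ + Q = [54 -41; -41 48]
S = H·P̄·Hᵀ + R = [489]
K = P̄·Hᵀ·S⁻¹ = [-54/163; 41/163]
x' − x̄ = [-810/163, 615/163] = K·y
y = (KᵀK)⁻¹·Kᵀ·(x' − x̄) = [15]
z = y + H·x̄ = [15] + [-18] = [-3]

z = [-3]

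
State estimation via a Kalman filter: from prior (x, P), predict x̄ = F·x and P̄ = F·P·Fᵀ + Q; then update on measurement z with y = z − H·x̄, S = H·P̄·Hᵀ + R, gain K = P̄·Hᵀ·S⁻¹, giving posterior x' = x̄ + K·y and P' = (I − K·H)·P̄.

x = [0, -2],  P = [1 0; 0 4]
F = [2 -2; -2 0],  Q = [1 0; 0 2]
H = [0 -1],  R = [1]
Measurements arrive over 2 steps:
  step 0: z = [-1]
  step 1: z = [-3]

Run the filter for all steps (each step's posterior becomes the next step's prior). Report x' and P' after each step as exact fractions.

step 0: x' = [24/7, 6/7], P' = [131/7 -4/7; -4/7 6/7]
step 1: x' = [-504/109, 1566/545], P' = [809/109 -108/109; -108/109 538/545]

step 0: x̄ = F·x = [4, 0]
step 0: P̄ = F·P·Fᵀ + Q = [21 -4; -4 6]
step 0: y = z − H·x̄ = [-1]
step 0: S = H·P̄·Hᵀ + R = [7]
step 0: K = P̄·Hᵀ·S⁻¹ = [4/7; -6/7]
step 0: x' = x̄ + K·y = [24/7, 6/7]
step 0: P' = (I − K·H)·P̄ = [131/7 -4/7; -4/7 6/7]
step 1: x̄ = F·x = [36/7, -48/7]
step 1: P̄ = F·P·Fᵀ + Q = [587/7 -540/7; -540/7 538/7]
step 1: y = z − H·x̄ = [-69/7]
step 1: S = H·P̄·Hᵀ + R = [545/7]
step 1: K = P̄·Hᵀ·S⁻¹ = [108/109; -538/545]
step 1: x' = x̄ + K·y = [-504/109, 1566/545]
step 1: P' = (I − K·H)·P̄ = [809/109 -108/109; -108/109 538/545]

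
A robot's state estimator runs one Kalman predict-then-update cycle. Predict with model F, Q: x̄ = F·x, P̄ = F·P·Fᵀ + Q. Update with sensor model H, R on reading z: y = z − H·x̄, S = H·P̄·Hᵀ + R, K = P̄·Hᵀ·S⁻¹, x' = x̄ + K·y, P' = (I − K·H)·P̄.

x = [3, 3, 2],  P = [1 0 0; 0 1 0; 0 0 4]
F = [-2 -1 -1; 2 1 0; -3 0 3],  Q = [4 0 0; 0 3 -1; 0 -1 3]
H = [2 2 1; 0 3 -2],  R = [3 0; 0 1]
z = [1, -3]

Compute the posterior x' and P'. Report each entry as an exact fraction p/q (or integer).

x̄ = F·x = [-11, 9, -3]
P̄ = F·P·Fᵀ + Q = [13 -5 -6; -5 8 -7; -6 -7 48]
y = z − H·x̄ = [8, -36]
S = H·P̄·Hᵀ + R = [43 -47; -47 349]
K = P̄·Hᵀ·S⁻¹ = [3349/12798 341/12798; 479/4266 529/4266; 2179/12798 -3997/12798]
x' = x̄ + K·y = [-63131/6399, 11591/2133, 61465/6399]
P' = (I − K·H)·P̄ = [133907/12798 -24533/4266 -110569/12798; -24533/4266 4835/1422 21493/4266; -110569/12798 21493/4266 98717/12798]

x' = [-63131/6399, 11591/2133, 61465/6399]
P' = [133907/12798 -24533/4266 -110569/12798; -24533/4266 4835/1422 21493/4266; -110569/12798 21493/4266 98717/12798]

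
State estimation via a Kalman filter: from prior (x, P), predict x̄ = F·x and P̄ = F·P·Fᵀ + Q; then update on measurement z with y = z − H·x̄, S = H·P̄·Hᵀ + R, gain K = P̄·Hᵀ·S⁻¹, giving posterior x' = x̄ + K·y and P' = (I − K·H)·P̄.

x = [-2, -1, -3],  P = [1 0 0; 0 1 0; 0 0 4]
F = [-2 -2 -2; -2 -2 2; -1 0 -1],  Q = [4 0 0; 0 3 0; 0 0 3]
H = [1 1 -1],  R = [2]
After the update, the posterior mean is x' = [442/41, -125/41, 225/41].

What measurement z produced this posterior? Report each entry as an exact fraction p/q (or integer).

x̄ = F·x = [12, 0, 5]
P̄ = F·P·Fᵀ + Q = [28 -8 10; -8 27 -6; 10 -6 8]
S = H·P̄·Hᵀ + R = [41]
K = P̄·Hᵀ·S⁻¹ = [10/41; 25/41; -4/41]
x' − x̄ = [-50/41, -125/41, 20/41] = K·y
y = (KᵀK)⁻¹·Kᵀ·(x' − x̄) = [-5]
z = y + H·x̄ = [-5] + [7] = [2]

z = [2]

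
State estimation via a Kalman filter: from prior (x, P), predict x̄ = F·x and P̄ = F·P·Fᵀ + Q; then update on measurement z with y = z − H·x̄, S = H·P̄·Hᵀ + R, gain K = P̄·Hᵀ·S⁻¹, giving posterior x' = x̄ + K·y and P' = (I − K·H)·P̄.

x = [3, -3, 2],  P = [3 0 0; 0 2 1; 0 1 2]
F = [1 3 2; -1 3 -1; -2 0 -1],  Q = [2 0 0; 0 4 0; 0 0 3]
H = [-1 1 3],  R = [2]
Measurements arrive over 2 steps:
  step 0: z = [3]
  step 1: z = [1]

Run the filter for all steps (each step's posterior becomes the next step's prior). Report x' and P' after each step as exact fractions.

step 0: x̄ = F·x = [-2, -14, -8]
step 0: P̄ = F·P·Fᵀ + Q = [43 14 -13; 14 21 5; -13 5 17]
step 0: y = z − H·x̄ = [39]
step 0: S = H·P̄·Hᵀ + R = [299]
step 0: K = P̄·Hᵀ·S⁻¹ = [-68/299; 22/299; 3/13]
step 0: x' = x̄ + K·y = [-250/23, -256/23, 1]
step 0: P' = (I − K·H)·P̄ = [8233/299 5682/299 35/13; 5682/299 5795/299 -1/13; 35/13 -1/13 14/13]
step 1: x̄ = F·x = [-972/23, -541/23, 477/23]
step 1: P̄ = F·P·Fᵀ + Q = [99310/299 3138/23 -55158/299; 3138/23 2274/23 -1140/23; -55158/299 -1140/23 37371/299]
step 1: y = z − H·x̄ = [-1839/23]
step 1: S = H·P̄·Hᵀ + R = [48173/23]
step 1: K = P̄·Hᵀ·S⁻¹ = [-17230/48173; -4284/48173; 11727/48173]
step 1: x' = x̄ + K·y = [-658182/48173, -790579/48173, 61416/48173]
step 1: P' = (I − K·H)·P̄ = [40204910/626249 3363198/48173 -1321548/626249; 3363198/48173 3964902/48173 -203424/48173; -1321548/626249 -203424/48173 542622/626249]

step 0: x' = [-250/23, -256/23, 1], P' = [8233/299 5682/299 35/13; 5682/299 5795/299 -1/13; 35/13 -1/13 14/13]
step 1: x' = [-658182/48173, -790579/48173, 61416/48173], P' = [40204910/626249 3363198/48173 -1321548/626249; 3363198/48173 3964902/48173 -203424/48173; -1321548/626249 -203424/48173 542622/626249]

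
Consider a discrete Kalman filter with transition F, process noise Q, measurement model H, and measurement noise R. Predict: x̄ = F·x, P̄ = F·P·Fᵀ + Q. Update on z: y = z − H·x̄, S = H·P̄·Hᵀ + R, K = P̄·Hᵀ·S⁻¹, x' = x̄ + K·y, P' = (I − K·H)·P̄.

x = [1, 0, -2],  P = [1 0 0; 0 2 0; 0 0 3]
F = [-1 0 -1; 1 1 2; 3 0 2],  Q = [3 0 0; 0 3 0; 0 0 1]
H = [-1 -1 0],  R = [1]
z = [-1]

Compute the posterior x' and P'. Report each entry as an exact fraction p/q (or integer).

x̄ = F·x = [1, -3, -1]
P̄ = F·P·Fᵀ + Q = [7 -7 -9; -7 18 15; -9 15 22]
y = z − H·x̄ = [-3]
S = H·P̄·Hᵀ + R = [12]
K = P̄·Hᵀ·S⁻¹ = [0; -11/12; -1/2]
x' = x̄ + K·y = [1, -1/4, 1/2]
P' = (I − K·H)·P̄ = [7 -7 -9; -7 95/12 19/2; -9 19/2 19]

x' = [1, -1/4, 1/2]
P' = [7 -7 -9; -7 95/12 19/2; -9 19/2 19]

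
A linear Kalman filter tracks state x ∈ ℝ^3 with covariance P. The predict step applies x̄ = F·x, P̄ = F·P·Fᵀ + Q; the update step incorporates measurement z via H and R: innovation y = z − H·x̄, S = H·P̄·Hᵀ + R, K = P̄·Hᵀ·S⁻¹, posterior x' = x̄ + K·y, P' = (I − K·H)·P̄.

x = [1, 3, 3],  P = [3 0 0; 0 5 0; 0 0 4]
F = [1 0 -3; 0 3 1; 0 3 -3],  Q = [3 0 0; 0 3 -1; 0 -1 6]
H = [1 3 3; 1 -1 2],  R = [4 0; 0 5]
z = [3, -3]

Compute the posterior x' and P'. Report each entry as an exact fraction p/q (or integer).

x' = [-641048/546679, 945348/546679, -153793/546679]
P' = [3570054/546679 73932/546679 -1300806/546679; 73932/546679 376108/546679 -244912/546679; -1300806/546679 -244912/546679 777062/546679]

x̄ = F·x = [-8, 12, 0]
P̄ = F·P·Fᵀ + Q = [42 -12 36; -12 52 32; 36 32 87]
y = z − H·x̄ = [-25, 17]
S = H·P̄·Hᵀ + R = [2017 660; 660 487]
K = P̄·Hᵀ·S⁻¹ = [-27642/546679 178902/546679; 116880/546679 -158400/546679; 73911/546679 99646/546679]
x' = x̄ + K·y = [-641048/546679, 945348/546679, -153793/546679]
P' = (I − K·H)·P̄ = [3570054/546679 73932/546679 -1300806/546679; 73932/546679 376108/546679 -244912/546679; -1300806/546679 -244912/546679 777062/546679]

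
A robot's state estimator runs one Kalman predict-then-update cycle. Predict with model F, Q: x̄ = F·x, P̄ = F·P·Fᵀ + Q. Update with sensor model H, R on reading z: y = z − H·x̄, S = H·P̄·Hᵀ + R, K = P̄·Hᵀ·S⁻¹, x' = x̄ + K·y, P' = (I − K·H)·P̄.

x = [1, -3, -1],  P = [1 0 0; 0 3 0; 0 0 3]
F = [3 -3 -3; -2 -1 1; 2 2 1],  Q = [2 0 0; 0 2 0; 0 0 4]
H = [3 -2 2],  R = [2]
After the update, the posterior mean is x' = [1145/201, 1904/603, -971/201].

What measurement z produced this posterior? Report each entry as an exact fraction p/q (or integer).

z = [1]

x̄ = F·x = [15, 0, -5]
P̄ = F·P·Fᵀ + Q = [65 -6 -21; -6 12 -7; -21 -7 23]
S = H·P̄·Hᵀ + R = [603]
K = P̄·Hᵀ·S⁻¹ = [55/201; -56/603; -1/201]
x' − x̄ = [-1870/201, 1904/603, 34/201] = K·y
y = (KᵀK)⁻¹·Kᵀ·(x' − x̄) = [-34]
z = y + H·x̄ = [-34] + [35] = [1]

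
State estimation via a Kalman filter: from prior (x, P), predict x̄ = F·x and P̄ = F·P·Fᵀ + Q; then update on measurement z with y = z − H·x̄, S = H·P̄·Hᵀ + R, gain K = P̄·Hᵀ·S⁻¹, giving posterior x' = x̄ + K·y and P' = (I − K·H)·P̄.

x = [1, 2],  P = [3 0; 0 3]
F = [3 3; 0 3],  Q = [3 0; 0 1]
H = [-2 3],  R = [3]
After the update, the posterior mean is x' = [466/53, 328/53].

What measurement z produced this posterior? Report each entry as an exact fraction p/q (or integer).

z = [1]

x̄ = F·x = [9, 6]
P̄ = F·P·Fᵀ + Q = [57 27; 27 28]
S = H·P̄·Hᵀ + R = [159]
K = P̄·Hᵀ·S⁻¹ = [-11/53; 10/53]
x' − x̄ = [-11/53, 10/53] = K·y
y = (KᵀK)⁻¹·Kᵀ·(x' − x̄) = [1]
z = y + H·x̄ = [1] + [0] = [1]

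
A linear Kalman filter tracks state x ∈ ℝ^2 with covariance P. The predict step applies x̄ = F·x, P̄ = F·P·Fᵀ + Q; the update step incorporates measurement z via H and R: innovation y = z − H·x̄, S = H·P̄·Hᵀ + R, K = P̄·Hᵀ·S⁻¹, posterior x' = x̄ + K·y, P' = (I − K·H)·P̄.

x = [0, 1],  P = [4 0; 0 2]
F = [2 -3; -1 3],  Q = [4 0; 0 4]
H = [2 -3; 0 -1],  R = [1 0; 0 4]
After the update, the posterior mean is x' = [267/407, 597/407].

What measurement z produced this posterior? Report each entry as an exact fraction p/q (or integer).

z = [-3, -3]

x̄ = F·x = [-3, 3]
P̄ = F·P·Fᵀ + Q = [38 -26; -26 26]
S = H·P̄·Hᵀ + R = [699 130; 130 30]
K = P̄·Hᵀ·S⁻¹ = [124/407 -923/2035; -52/407 -637/2035]
x' − x̄ = [1488/407, -624/407] = K·y
y = (KᵀK)⁻¹·Kᵀ·(x' − x̄) = [12, 0]
z = y + H·x̄ = [12, 0] + [-15, -3] = [-3, -3]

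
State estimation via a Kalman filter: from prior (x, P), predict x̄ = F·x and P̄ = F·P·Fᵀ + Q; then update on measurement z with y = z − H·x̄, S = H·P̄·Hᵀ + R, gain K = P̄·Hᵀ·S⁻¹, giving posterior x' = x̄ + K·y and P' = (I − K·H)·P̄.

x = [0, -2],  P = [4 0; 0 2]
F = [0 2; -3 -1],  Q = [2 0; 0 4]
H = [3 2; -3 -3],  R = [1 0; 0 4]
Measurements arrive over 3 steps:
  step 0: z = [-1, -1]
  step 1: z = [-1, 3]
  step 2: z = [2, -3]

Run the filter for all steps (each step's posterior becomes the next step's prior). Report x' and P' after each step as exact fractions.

step 0: x' = [-5139/2438, 6283/2438], P' = [2535/1219 -3337/1219; -3337/1219 4587/1219]
step 1: x' = [127348/1487323, -1098545/1487323], P' = [1447172/1487323 -1833696/1487323; -1833696/1487323 2554592/1487323]
step 2: x' = [-191404686/940964477, 51635717/40911499], P' = [901664028/940964477 -49720912/40911499; -49720912/40911499 69415344/40911499]

step 0: x̄ = F·x = [-4, 2]
step 0: P̄ = F·P·Fᵀ + Q = [10 -4; -4 42]
step 0: y = z − H·x̄ = [7, -7]
step 0: S = H·P̄·Hᵀ + R = [211 -282; -282 400]
step 0: K = P̄·Hᵀ·S⁻¹ = [931/1219 1203/2438; -837/1219 -1875/2438]
step 0: x' = x̄ + K·y = [-5139/2438, 6283/2438]
step 0: P' = (I − K·H)·P̄ = [2535/1219 -3337/1219; -3337/1219 4587/1219]
step 1: x̄ = F·x = [6283/1219, 4567/1219]
step 1: P̄ = F·P·Fᵀ + Q = [20786/1219 10848/1219; 10848/1219 12256/1219]
step 1: y = z − H·x̄ = [-29202/1219, 36207/1219]
step 1: S = H·P̄·Hᵀ + R = [367493/1219 -423330/1219; -423330/1219 497518/1219]
step 1: K = P̄·Hᵀ·S⁻¹ = [674124/1487323 289893/1487323; -391904/1487323 -540672/1487323]
step 1: x' = x̄ + K·y = [127348/1487323, -1098545/1487323]
step 1: P' = (I − K·H)·P̄ = [1447172/1487323 -1833696/1487323; -1833696/1487323 2554592/1487323]
step 2: x̄ = F·x = [-2197090/1487323, 716501/1487323]
step 2: P̄ = F·P·Fᵀ + Q = [13193014/1487323 5892992/1487323; 5892992/1487323 10526256/1487323]
step 2: y = z − H·x̄ = [8132914/1487323, -8903736/1487323]
step 2: S = H·P̄·Hᵀ + R = [233045377/1487323 -270289542/1487323; -270289542/1487323 325496578/1487323]
step 2: K = P̄·Hᵀ·S⁻¹ = [417830132/940964477 181437711/940964477; -10332048/40911499 -14770824/40911499]
step 2: x' = x̄ + K·y = [-191404686/940964477, 51635717/40911499]
step 2: P' = (I − K·H)·P̄ = [901664028/940964477 -49720912/40911499; -49720912/40911499 69415344/40911499]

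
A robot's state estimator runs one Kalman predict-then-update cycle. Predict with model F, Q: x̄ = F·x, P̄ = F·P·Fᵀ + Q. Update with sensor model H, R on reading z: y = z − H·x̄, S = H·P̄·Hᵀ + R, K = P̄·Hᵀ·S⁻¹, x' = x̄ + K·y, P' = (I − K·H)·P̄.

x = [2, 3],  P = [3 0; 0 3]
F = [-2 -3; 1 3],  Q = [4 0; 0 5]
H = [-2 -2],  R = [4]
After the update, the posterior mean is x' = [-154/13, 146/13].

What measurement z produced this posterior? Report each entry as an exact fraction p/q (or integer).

z = [1]

x̄ = F·x = [-13, 11]
P̄ = F·P·Fᵀ + Q = [43 -33; -33 35]
S = H·P̄·Hᵀ + R = [52]
K = P̄·Hᵀ·S⁻¹ = [-5/13; -1/13]
x' − x̄ = [15/13, 3/13] = K·y
y = (KᵀK)⁻¹·Kᵀ·(x' − x̄) = [-3]
z = y + H·x̄ = [-3] + [4] = [1]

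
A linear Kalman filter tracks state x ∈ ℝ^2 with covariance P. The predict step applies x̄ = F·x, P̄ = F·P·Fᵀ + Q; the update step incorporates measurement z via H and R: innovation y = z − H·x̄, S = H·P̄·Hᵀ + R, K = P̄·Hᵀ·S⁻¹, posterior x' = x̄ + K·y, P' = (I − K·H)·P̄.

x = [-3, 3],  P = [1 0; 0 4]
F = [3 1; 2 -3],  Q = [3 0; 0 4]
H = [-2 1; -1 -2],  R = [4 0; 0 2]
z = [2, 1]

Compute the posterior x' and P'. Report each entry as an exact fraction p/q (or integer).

x̄ = F·x = [-6, -15]
P̄ = F·P·Fᵀ + Q = [16 -6; -6 44]
y = z − H·x̄ = [5, -35]
S = H·P̄·Hᵀ + R = [136 -74; -74 170]
K = P̄·Hᵀ·S⁻¹ = [-1689/4411 -839/4411; 863/4411 -1752/4411]
x' = x̄ + K·y = [-5546/4411, -530/4411]
P' = (I − K·H)·P̄ = [3038/4411 -680/4411; -680/4411 2092/4411]

x' = [-5546/4411, -530/4411]
P' = [3038/4411 -680/4411; -680/4411 2092/4411]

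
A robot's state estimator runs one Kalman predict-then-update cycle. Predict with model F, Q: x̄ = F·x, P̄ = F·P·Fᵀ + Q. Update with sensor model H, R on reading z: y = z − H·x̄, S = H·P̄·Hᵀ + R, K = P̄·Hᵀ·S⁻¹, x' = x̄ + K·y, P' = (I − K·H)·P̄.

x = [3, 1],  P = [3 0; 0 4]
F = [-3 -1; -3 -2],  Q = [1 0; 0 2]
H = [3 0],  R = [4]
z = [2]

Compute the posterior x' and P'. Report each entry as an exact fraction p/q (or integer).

x̄ = F·x = [-10, -11]
P̄ = F·P·Fᵀ + Q = [32 35; 35 45]
y = z − H·x̄ = [32]
S = H·P̄·Hᵀ + R = [292]
K = P̄·Hᵀ·S⁻¹ = [24/73; 105/292]
x' = x̄ + K·y = [38/73, 37/73]
P' = (I − K·H)·P̄ = [32/73 35/73; 35/73 2115/292]

x' = [38/73, 37/73]
P' = [32/73 35/73; 35/73 2115/292]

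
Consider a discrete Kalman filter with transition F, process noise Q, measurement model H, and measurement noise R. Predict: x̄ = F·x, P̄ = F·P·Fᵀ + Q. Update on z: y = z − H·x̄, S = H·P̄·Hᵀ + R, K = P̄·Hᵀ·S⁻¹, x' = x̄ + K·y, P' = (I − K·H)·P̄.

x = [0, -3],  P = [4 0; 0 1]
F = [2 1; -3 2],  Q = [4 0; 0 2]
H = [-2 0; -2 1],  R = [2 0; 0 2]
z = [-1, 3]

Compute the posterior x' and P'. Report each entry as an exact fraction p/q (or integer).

x̄ = F·x = [-3, -6]
P̄ = F·P·Fᵀ + Q = [21 -22; -22 42]
y = z − H·x̄ = [-7, 3]
S = H·P̄·Hᵀ + R = [86 128; 128 216]
K = P̄·Hᵀ·S⁻¹ = [-55/137 -8/137; -94/137 441/548]
x' = x̄ + K·y = [-50/137, 667/548]
P' = (I − K·H)·P̄ = [55/137 94/137; 94/137 817/274]

x' = [-50/137, 667/548]
P' = [55/137 94/137; 94/137 817/274]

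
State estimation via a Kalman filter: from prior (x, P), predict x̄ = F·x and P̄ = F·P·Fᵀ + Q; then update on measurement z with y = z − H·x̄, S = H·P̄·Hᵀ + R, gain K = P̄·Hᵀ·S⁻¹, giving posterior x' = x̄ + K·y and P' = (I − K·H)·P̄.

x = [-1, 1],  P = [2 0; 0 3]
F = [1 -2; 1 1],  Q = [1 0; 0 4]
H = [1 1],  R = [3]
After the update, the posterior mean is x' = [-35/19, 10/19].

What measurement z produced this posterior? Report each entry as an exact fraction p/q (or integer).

z = [-1]

x̄ = F·x = [-3, 0]
P̄ = F·P·Fᵀ + Q = [15 -4; -4 9]
S = H·P̄·Hᵀ + R = [19]
K = P̄·Hᵀ·S⁻¹ = [11/19; 5/19]
x' − x̄ = [22/19, 10/19] = K·y
y = (KᵀK)⁻¹·Kᵀ·(x' − x̄) = [2]
z = y + H·x̄ = [2] + [-3] = [-1]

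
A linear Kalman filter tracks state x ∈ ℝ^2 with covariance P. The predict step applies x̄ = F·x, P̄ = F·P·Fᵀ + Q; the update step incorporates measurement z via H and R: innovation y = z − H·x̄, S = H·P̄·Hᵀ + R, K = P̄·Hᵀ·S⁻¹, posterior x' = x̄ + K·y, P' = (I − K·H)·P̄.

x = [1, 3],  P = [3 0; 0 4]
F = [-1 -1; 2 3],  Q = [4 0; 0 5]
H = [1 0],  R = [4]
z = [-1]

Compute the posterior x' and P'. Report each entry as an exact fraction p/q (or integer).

x̄ = F·x = [-4, 11]
P̄ = F·P·Fᵀ + Q = [11 -18; -18 53]
y = z − H·x̄ = [3]
S = H·P̄·Hᵀ + R = [15]
K = P̄·Hᵀ·S⁻¹ = [11/15; -6/5]
x' = x̄ + K·y = [-9/5, 37/5]
P' = (I − K·H)·P̄ = [44/15 -24/5; -24/5 157/5]

x' = [-9/5, 37/5]
P' = [44/15 -24/5; -24/5 157/5]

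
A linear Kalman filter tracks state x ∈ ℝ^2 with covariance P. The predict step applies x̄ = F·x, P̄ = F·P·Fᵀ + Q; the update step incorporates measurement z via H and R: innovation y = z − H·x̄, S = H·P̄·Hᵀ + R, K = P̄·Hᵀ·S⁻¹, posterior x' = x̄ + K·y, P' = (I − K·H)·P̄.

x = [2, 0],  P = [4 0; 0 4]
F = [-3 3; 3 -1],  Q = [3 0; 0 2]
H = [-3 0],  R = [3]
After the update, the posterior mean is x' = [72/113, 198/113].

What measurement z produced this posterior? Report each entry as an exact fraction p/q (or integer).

z = [-2]

x̄ = F·x = [-6, 6]
P̄ = F·P·Fᵀ + Q = [75 -48; -48 42]
S = H·P̄·Hᵀ + R = [678]
K = P̄·Hᵀ·S⁻¹ = [-75/226; 24/113]
x' − x̄ = [750/113, -480/113] = K·y
y = (KᵀK)⁻¹·Kᵀ·(x' − x̄) = [-20]
z = y + H·x̄ = [-20] + [18] = [-2]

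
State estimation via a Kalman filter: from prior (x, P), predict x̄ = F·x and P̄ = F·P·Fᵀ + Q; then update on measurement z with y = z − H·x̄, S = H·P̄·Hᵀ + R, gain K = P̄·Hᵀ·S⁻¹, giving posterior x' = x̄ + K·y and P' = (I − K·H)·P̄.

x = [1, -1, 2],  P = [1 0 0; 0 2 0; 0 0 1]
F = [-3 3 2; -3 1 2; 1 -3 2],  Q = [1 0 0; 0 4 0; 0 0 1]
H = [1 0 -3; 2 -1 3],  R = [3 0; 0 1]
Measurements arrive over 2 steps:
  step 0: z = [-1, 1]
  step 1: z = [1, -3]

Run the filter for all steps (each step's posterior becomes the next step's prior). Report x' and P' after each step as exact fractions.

step 0: x̄ = F·x = [-2, 0, 8]
step 0: P̄ = F·P·Fᵀ + Q = [32 19 -17; 19 19 -5; -17 -5 24]
step 0: y = z − H·x̄ = [25, -19]
step 0: S = H·P̄·Hᵀ + R = [353 -135; -135 114]
step 0: K = P̄·Hᵀ·S⁻¹ = [2884/7339 3029/7339; 1472/7339 6002/22017; -1447/7339 3164/22017]
step 0: x' = x̄ + K·y = [-129/7339, -3638/22017, 7495/22017]
step 0: P' = (I − K·H)·P̄ = [13650/7339 29269/7339 1666/7339; 29269/7339 244171/22017 24853/22017; 1666/7339 24853/22017 6007/22017]
step 1: x̄ = F·x = [5237/22017, 4171/7339, 25517/22017]
step 1: P̄ = F·P·Fᵀ + Q = [1269868/22017 70085/7339 -1262669/22017; 70085/7339 79137/7339 -24223/7339; -1262669/22017 -24223/7339 1479448/22017]
step 1: y = z − H·x̄ = [93331/22017, -140563/22017]
step 1: S = H·P̄·Hᵀ + R = [22226965/22017 -7415551/22017; -7415551/22017 3096898/22017]
step 1: K = P̄·Hᵀ·S⁻¹ = [220191172/628798057 231108855/628798057; 48481704/628798057 109002126/628798057; -133105397/628798057 84451836/628798057]
step 1: x' = x̄ + K·y = [-392500172/628798057, -133018569/628798057, -374647918/628798057]
step 1: P' = (I − K·H)·P̄ = [993295218/628798057 2088203283/628798057 110907234/628798057; 2088203283/628798057 6010162611/628798057 647586057/628798057; 110907234/628798057 647586057/628798057 170074475/628798057]

step 0: x' = [-129/7339, -3638/22017, 7495/22017], P' = [13650/7339 29269/7339 1666/7339; 29269/7339 244171/22017 24853/22017; 1666/7339 24853/22017 6007/22017]
step 1: x' = [-392500172/628798057, -133018569/628798057, -374647918/628798057], P' = [993295218/628798057 2088203283/628798057 110907234/628798057; 2088203283/628798057 6010162611/628798057 647586057/628798057; 110907234/628798057 647586057/628798057 170074475/628798057]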